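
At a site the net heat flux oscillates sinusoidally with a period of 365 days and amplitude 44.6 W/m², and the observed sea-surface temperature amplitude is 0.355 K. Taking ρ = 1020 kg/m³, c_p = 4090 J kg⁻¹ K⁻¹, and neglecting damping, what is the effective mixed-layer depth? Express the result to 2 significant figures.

ω = 2π / 3.15×10^7 s = 1.99×10^-7 s⁻¹.
Required C = F₀ / (A ω) = 44.6 / (0.355 × 1.99×10^-7) = 6.31×10^8 J/(m²·K).
D = C / (ρ c_p) = 6.31×10^8 / (1020 × 4090) = 151 m.

150 m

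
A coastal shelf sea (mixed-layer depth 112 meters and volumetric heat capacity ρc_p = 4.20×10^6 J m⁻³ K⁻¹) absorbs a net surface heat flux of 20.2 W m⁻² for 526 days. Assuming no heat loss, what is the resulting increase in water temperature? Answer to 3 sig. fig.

1.95 K

Areal heat capacity C = ρc_p × D = 4.20×10^6 × 112 = 4.70×10^8 J m⁻² K⁻¹.
Net heat input Q = F Δt = 20.2 × (526 days × 86400 s/day) = 9.18×10^8 J/m².
ΔT = Q / C = 9.18×10^8 / 4.70×10^8 = 1.95 K.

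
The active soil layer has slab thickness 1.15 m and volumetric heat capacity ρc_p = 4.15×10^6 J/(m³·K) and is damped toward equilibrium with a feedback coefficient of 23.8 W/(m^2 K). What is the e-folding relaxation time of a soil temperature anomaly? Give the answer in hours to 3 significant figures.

55.7 hours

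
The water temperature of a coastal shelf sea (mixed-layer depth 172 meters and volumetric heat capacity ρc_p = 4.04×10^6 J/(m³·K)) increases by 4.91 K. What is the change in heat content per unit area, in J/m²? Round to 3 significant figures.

3.41×10^9

Areal heat capacity C = ρc_p × D = 4.04×10^6 × 172 = 6.95×10^8 J m⁻² K⁻¹.
ΔQ = C ΔT = 6.95×10^8 × 4.91 = 3.41×10^9 J/m².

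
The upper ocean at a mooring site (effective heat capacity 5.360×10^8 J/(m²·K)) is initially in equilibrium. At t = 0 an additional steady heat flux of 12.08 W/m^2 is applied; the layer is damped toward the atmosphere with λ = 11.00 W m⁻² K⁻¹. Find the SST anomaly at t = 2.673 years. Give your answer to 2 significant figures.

0.90 K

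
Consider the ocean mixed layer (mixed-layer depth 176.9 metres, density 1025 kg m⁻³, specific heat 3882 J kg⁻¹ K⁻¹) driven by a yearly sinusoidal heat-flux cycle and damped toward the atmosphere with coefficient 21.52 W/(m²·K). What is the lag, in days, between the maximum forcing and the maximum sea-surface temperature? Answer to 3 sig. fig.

82.4 days

Areal heat capacity C = ρ c_p D = 1025 × 3882 × 176.9 = 7.04×10^8 J m⁻² K⁻¹.
ω = 2π / 3.15×10^7 s = 1.99×10^-7 s⁻¹.
Phase lag φ = arctan(Cω/λ) = arctan(140/21.52) = 1.42 rad.
Time lag = φ / ω = 1.42 / 1.99×10^-7 = 7.12×10^6 s = 82.4 days.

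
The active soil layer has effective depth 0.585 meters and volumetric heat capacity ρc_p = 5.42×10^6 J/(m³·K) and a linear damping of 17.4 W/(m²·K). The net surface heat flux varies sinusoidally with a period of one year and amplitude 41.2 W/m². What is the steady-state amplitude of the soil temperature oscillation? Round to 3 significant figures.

2.37 K

Areal heat capacity C = ρc_p × D = 5.42×10^6 × 0.585 = 3.17×10^6 J/(m²·K).
Angular frequency ω = 2π / T = 2π / 3.15×10^7 s = 1.99×10^-7 s⁻¹.
√((Cω)² + λ²) = √((0.632)² + 17.4²) = 17.4 W/(m²·K).
Amplitude A = F₀ / √((Cω)²+λ²) = 41.2 / 17.4 = 2.37 K.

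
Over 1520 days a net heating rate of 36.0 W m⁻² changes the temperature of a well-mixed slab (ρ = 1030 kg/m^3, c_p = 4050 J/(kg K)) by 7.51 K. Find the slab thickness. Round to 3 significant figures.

151 m

Heat input Q = F Δt = 36.0 × 1.31×10^8 s = 4.73×10^9 J/m².
Required areal heat capacity C = Q / ΔT = 6.30×10^8 J/(m²·K).
Depth D = C / (ρ c_p) = 6.30×10^8 / (1030 × 4050) = 151 m.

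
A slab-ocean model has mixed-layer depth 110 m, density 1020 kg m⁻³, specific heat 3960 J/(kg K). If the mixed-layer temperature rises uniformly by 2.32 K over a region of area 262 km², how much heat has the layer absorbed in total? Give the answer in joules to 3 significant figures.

Areal heat capacity C = ρ c_p D = 1020 × 3960 × 110 = 4.44×10^8 J/(m²·K).
Heat per unit area: q = C ΔT = 4.44×10^8 × 2.32 = 1.03×10^9 J/m².
Total heat: Q = q × A = 1.03×10^9 × (262 × 10⁶ m²) = 2.70×10^17 J.

2.70×10^17 J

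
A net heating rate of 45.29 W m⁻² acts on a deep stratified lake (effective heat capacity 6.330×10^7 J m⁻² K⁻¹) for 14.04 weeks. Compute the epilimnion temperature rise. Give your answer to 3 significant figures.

6.08 K

Areal heat capacity C = 6.330×10^7 J m⁻² K⁻¹ (given).
Net heat input Q = F Δt = 45.29 × (14.04 weeks × 6.048×10^5 s/week) = 3.85×10^8 J/m².
ΔT = Q / C = 3.85×10^8 / 6.33×10^7 = 6.08 K.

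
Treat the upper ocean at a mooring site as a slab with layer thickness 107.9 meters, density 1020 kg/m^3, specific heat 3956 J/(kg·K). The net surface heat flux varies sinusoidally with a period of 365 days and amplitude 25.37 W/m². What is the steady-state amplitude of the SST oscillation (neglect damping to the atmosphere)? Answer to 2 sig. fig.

0.29 K

Areal heat capacity C = ρ c_p D = 1020 × 3956 × 107.9 = 4.35×10^8 J/(m²·K).
Angular frequency ω = 2π / T = 2π / 3.15×10^7 s = 1.99×10^-7 s⁻¹.
Cω = 4.35×10^8 × 1.99×10^-7 = 86.7 W/(m²·K).
Amplitude A = F₀ / (Cω) = 25.37 / 86.7 = 0.292 K.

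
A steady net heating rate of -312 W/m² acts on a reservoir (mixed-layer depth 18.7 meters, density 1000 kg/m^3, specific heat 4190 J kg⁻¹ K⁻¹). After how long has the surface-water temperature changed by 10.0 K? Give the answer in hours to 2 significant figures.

700 hours

Areal heat capacity C = ρ c_p D = 1000 × 4190 × 18.7 = 7.84×10^7 J/(m^2 K).
Time required: Δt = C ΔT / F = 7.84×10^7 × -10.0 / -312 = 2.51×10^6 s.
In hours: 2.51×10^6 s / (3600 s/hour) = 698 hours.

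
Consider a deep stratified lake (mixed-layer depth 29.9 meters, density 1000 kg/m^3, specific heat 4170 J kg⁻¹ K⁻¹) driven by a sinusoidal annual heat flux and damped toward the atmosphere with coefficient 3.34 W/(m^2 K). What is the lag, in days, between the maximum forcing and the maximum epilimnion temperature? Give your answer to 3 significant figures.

83.5 days

Areal heat capacity C = ρ c_p D = 1000 × 4170 × 29.9 = 1.25×10^8 J/(m^2 K).
ω = 2π / 3.15×10^7 s = 1.99×10^-7 s⁻¹.
Phase lag φ = arctan(Cω/λ) = arctan(24.8/3.34) = 1.44 rad.
Time lag = φ / ω = 1.44 / 1.99×10^-7 = 7.21×10^6 s = 83.5 days.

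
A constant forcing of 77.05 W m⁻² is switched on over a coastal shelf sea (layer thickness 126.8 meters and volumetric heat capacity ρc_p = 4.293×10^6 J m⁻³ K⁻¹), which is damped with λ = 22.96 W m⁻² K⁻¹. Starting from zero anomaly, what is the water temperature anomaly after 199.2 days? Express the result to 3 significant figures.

Areal heat capacity C = ρc_p × D = 4.293×10^6 × 126.8 = 5.44×10^8 J m⁻² K⁻¹.
τ = C / λ = 5.44×10^8 / 22.96 = 2.37×10^7 s.
Equilibrium anomaly ΔT_eq = F / λ = 77.05 / 22.96 = 3.36 K.
t = 199.2 days = 1.72×10^7 s, so t/τ = 0.726.
ΔT(t) = ΔT_eq (1 − e^(−t/τ)) = 3.36 × (1 − e^−0.726) = 1.73 K.

1.73 K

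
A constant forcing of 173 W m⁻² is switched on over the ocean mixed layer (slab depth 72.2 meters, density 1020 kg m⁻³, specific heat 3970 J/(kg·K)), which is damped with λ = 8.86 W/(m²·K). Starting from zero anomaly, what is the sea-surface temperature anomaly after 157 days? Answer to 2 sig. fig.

Areal heat capacity C = ρ c_p D = 1020 × 3970 × 72.2 = 2.92×10^8 J m⁻² K⁻¹.
τ = C / λ = 2.92×10^8 / 8.86 = 3.30×10^7 s.
Equilibrium anomaly ΔT_eq = F / λ = 173 / 8.86 = 19.5 K.
t = 157 days = 1.36×10^7 s, so t/τ = 0.411.
ΔT(t) = ΔT_eq (1 − e^(−t/τ)) = 19.5 × (1 − e^−0.411) = 6.58 K.

6.6 K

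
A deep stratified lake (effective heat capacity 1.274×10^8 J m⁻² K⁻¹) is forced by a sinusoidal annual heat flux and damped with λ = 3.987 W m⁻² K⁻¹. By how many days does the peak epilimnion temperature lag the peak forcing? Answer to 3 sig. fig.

82.2 days

Areal heat capacity C = 1.274×10^8 J m⁻² K⁻¹ (given).
ω = 2π / 3.15×10^7 s = 1.99×10^-7 s⁻¹.
Phase lag φ = arctan(Cω/λ) = arctan(25.4/3.987) = 1.41 rad.
Time lag = φ / ω = 1.41 / 1.99×10^-7 = 7.10×10^6 s = 82.2 days.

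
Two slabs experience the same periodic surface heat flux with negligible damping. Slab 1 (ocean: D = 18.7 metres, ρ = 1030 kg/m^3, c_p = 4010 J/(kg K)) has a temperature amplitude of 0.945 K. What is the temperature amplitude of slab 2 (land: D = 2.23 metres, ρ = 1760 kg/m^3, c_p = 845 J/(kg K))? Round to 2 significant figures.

C_ocean = 7.72×10^7 J/(m²·K); C_land = 3.32×10^6 J/(m²·K).
A ∝ 1/C ⇒ A_land = A_ocean × C_ocean/C_land = 0.945 × 23.3 = 22.0 K.

22 K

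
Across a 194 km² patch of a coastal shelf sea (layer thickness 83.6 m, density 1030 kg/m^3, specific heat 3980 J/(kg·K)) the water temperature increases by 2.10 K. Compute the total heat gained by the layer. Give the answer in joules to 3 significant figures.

1.40×10^17 J

Areal heat capacity C = ρ c_p D = 1030 × 3980 × 83.6 = 3.43×10^8 J/(m²·K).
Heat per unit area: q = C ΔT = 3.43×10^8 × 2.10 = 7.20×10^8 J/m².
Total heat: Q = q × A = 7.20×10^8 × (194 × 10⁶ m²) = 1.40×10^17 J.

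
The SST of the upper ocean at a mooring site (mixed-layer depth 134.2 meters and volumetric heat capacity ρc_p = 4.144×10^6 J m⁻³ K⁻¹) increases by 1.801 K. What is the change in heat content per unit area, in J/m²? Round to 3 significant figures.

1.00×10^9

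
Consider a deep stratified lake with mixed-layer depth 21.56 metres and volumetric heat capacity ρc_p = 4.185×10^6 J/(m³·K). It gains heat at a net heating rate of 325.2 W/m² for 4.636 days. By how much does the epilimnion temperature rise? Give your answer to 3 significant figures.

1.44 K

Areal heat capacity C = ρc_p × D = 4.185×10^6 × 21.56 = 9.02×10^7 J/(m²·K).
Net heat input Q = F Δt = 325.2 × (4.636 days × 86400 s/day) = 1.30×10^8 J/m².
ΔT = Q / C = 1.30×10^8 / 9.02×10^7 = 1.44 K.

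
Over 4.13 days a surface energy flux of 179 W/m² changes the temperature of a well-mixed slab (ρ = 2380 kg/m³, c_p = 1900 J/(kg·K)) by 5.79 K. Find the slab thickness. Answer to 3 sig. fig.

Heat input Q = F Δt = 179 × 3.57×10^5 s = 6.39×10^7 J/m².
Required areal heat capacity C = Q / ΔT = 1.10×10^7 J/(m²·K).
Depth D = C / (ρ c_p) = 1.10×10^7 / (2380 × 1900) = 2.44 m.

2.44 m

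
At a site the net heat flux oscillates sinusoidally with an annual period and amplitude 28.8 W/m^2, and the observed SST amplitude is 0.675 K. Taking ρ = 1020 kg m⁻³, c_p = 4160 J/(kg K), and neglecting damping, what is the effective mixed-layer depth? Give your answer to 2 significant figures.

50 m

ω = 2π / 3.15×10^7 s = 1.99×10^-7 s⁻¹.
Required C = F₀ / (A ω) = 28.8 / (0.675 × 1.99×10^-7) = 2.14×10^8 J/(m²·K).
D = C / (ρ c_p) = 2.14×10^8 / (1020 × 4160) = 50.5 m.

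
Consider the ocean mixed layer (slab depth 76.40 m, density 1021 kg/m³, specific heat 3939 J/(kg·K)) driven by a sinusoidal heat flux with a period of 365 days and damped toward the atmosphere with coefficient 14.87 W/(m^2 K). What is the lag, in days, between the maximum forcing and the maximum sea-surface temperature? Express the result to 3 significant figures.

Areal heat capacity C = ρ c_p D = 1021 × 3939 × 76.40 = 3.07×10^8 J/(m²·K).
ω = 2π / 3.15×10^7 s = 1.99×10^-7 s⁻¹.
Phase lag φ = arctan(Cω/λ) = arctan(61.2/14.87) = 1.33 rad.
Time lag = φ / ω = 1.33 / 1.99×10^-7 = 6.69×10^6 s = 77.4 days.

77.4 days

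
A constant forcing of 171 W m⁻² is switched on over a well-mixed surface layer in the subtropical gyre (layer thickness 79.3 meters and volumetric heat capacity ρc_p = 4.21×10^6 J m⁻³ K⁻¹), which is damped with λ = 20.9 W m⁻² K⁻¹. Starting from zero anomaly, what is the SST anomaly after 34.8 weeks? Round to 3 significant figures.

5.99 K

Areal heat capacity C = ρc_p × D = 4.21×10^6 × 79.3 = 3.34×10^8 J/(m^2 K).
τ = C / λ = 3.34×10^8 / 20.9 = 1.60×10^7 s.
Equilibrium anomaly ΔT_eq = F / λ = 171 / 20.9 = 8.18 K.
t = 34.8 weeks = 2.10×10^7 s, so t/τ = 1.32.
ΔT(t) = ΔT_eq (1 − e^(−t/τ)) = 8.18 × (1 − e^−1.32) = 5.99 K.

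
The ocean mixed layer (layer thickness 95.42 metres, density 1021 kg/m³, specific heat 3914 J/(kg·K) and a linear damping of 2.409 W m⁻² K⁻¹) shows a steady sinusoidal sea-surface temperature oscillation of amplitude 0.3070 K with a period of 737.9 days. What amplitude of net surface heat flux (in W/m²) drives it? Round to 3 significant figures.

Areal heat capacity C = ρ c_p D = 1021 × 3914 × 95.42 = 3.81×10^8 J/(m^2 K).
ω = 2π / 6.38×10^7 s = 9.86×10^-8 s⁻¹.
√((Cω)² + λ²) = √((37.6)² + 2.409²) = 37.7 W/(m²·K).
F₀ = A × √((Cω)²+λ²) = 0.3070 × 37.7 = 11.6 W/m².

11.6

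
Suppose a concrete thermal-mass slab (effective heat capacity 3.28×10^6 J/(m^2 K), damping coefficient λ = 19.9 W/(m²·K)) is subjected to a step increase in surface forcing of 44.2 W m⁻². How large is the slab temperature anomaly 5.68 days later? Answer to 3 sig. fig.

2.11 K

Areal heat capacity C = 3.28×10^6 J/(m^2 K) (given).
τ = C / λ = 3.28×10^6 / 19.9 = 1.65×10^5 s.
Equilibrium anomaly ΔT_eq = F / λ = 44.2 / 19.9 = 2.22 K.
t = 5.68 days = 4.91×10^5 s, so t/τ = 2.98.
ΔT(t) = ΔT_eq (1 − e^(−t/τ)) = 2.22 × (1 − e^−2.98) = 2.11 K.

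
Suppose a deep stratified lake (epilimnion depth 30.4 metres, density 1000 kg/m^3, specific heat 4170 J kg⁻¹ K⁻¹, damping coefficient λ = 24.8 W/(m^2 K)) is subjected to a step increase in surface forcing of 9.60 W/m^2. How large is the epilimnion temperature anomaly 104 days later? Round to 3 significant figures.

Areal heat capacity C = ρ c_p D = 1000 × 4170 × 30.4 = 1.27×10^8 J m⁻² K⁻¹.
τ = C / λ = 1.27×10^8 / 24.8 = 5.11×10^6 s.
Equilibrium anomaly ΔT_eq = F / λ = 9.60 / 24.8 = 0.387 K.
t = 104 days = 8.99×10^6 s, so t/τ = 1.76.
ΔT(t) = ΔT_eq (1 − e^(−t/τ)) = 0.387 × (1 − e^−1.76) = 0.320 K.

0.320 K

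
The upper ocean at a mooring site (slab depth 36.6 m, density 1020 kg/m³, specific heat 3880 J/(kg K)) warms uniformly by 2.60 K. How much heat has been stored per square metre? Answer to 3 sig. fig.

3.77×10^8

Areal heat capacity C = ρ c_p D = 1020 × 3880 × 36.6 = 1.45×10^8 J/(m²·K).
ΔQ = C ΔT = 1.45×10^8 × 2.60 = 3.77×10^8 J/m².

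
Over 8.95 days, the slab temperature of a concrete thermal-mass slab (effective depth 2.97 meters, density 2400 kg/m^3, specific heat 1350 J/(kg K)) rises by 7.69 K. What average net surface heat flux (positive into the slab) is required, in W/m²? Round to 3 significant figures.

Areal heat capacity C = ρ c_p D = 2400 × 1350 × 2.97 = 9.62×10^6 J m⁻² K⁻¹.
Required heat per unit area: Q = C ΔT = 9.62×10^6 × 7.69 = 7.40×10^7 J/m².
Flux F = Q / Δt = 7.40×10^7 / 7.73×10^5 s = 95.7 W/m².

95.7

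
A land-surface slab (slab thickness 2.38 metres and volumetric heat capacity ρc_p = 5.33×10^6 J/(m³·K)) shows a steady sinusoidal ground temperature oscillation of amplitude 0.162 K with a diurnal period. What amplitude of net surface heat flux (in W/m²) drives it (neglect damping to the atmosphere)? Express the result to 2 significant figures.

Areal heat capacity C = ρc_p × D = 5.33×10^6 × 2.38 = 1.27×10^7 J/(m^2 K).
ω = 2π / 86400 s = 7.27×10^-5 s⁻¹.
Cω = 1.27×10^7 × 7.27×10^-5 = 923 W/(m²·K).
F₀ = A × Cω = 0.162 × 923 = 149 W/m².

150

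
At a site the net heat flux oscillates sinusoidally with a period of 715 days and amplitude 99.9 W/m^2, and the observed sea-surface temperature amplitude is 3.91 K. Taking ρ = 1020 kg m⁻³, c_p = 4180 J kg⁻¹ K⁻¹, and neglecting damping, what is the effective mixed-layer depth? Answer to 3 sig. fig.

ω = 2π / 6.18×10^7 s = 1.02×10^-7 s⁻¹.
Required C = F₀ / (A ω) = 99.9 / (3.91 × 1.02×10^-7) = 2.51×10^8 J/(m²·K).
D = C / (ρ c_p) = 2.51×10^8 / (1020 × 4180) = 58.9 m.

58.9 m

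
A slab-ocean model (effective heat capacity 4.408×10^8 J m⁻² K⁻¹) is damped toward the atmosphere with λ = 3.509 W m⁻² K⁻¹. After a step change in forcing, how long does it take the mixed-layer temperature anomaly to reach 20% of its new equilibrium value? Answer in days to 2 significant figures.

Areal heat capacity C = 4.408×10^8 J m⁻² K⁻¹ (given).
τ = C / λ = 4.41×10^8 / 3.509 = 1.26×10^8 s.
Fraction reached: 1 − e^(−t/τ) = 0.20 ⇒ t = −τ ln(1 − 0.20) = τ × 0.223.
t = 2.80×10^7 s = 324 days.

320 days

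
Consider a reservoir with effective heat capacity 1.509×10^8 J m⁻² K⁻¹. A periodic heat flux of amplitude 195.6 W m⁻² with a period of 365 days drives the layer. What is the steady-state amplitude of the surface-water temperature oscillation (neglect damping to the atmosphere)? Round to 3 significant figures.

6.51 K

Areal heat capacity C = 1.509×10^8 J m⁻² K⁻¹ (given).
Angular frequency ω = 2π / T = 2π / 3.15×10^7 s = 1.99×10^-7 s⁻¹.
Cω = 1.51×10^8 × 1.99×10^-7 = 30.1 W/(m²·K).
Amplitude A = F₀ / (Cω) = 195.6 / 30.1 = 6.51 K.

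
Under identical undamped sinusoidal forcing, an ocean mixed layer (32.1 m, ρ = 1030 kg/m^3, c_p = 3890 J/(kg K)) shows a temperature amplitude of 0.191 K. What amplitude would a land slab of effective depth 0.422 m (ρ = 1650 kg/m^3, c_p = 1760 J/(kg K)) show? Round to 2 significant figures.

20 K

C_ocean = 1.29×10^8 J/(m²·K); C_land = 1.23×10^6 J/(m²·K).
A ∝ 1/C ⇒ A_land = A_ocean × C_ocean/C_land = 0.191 × 105 = 20.0 K.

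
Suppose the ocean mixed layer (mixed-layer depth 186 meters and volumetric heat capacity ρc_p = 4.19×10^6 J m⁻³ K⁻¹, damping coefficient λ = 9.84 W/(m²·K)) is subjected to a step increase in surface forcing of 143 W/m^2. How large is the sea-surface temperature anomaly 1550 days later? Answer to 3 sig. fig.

Areal heat capacity C = ρc_p × D = 4.19×10^6 × 186 = 7.79×10^8 J/(m^2 K).
τ = C / λ = 7.79×10^8 / 9.84 = 7.92×10^7 s.
Equilibrium anomaly ΔT_eq = F / λ = 143 / 9.84 = 14.5 K.
t = 1550 days = 1.34×10^8 s, so t/τ = 1.69.
ΔT(t) = ΔT_eq (1 − e^(−t/τ)) = 14.5 × (1 − e^−1.69) = 11.9 K.

11.9 K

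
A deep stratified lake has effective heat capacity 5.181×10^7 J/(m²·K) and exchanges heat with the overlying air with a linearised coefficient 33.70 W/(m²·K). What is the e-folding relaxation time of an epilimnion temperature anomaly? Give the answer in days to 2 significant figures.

18 days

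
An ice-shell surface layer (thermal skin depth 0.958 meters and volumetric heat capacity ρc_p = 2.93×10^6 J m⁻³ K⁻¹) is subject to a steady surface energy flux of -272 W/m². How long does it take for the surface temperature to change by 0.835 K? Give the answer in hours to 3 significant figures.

2.39 hours

Areal heat capacity C = ρc_p × D = 2.93×10^6 × 0.958 = 2.81×10^6 J/(m^2 K).
Time required: Δt = C ΔT / F = 2.81×10^6 × -0.835 / -272 = 8620 s.
In hours: 8620 s / (3600 s/hour) = 2.39 hours.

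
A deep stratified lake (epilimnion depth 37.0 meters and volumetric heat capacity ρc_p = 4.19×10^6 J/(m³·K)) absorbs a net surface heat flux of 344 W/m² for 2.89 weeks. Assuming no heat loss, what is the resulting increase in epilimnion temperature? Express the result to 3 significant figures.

3.88 K

Areal heat capacity C = ρc_p × D = 4.19×10^6 × 37.0 = 1.55×10^8 J/(m^2 K).
Net heat input Q = F Δt = 344 × (2.89 weeks × 6.048×10^5 s/week) = 6.01×10^8 J/m².
ΔT = Q / C = 6.01×10^8 / 1.55×10^8 = 3.88 K.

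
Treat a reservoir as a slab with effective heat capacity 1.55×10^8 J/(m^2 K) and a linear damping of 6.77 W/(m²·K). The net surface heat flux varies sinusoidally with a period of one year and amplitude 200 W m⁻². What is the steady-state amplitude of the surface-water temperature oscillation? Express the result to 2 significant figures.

6.3 K

Areal heat capacity C = 1.55×10^8 J/(m^2 K) (given).
Angular frequency ω = 2π / T = 2π / 3.15×10^7 s = 1.99×10^-7 s⁻¹.
√((Cω)² + λ²) = √((30.9)² + 6.77²) = 31.6 W/(m²·K).
Amplitude A = F₀ / √((Cω)²+λ²) = 200 / 31.6 = 6.33 K.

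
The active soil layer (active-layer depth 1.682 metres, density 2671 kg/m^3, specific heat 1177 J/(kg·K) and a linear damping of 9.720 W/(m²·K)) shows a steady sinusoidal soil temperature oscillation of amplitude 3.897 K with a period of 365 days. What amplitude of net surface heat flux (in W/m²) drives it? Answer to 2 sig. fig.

Areal heat capacity C = ρ c_p D = 2671 × 1177 × 1.682 = 5.29×10^6 J m⁻² K⁻¹.
ω = 2π / 3.15×10^7 s = 1.99×10^-7 s⁻¹.
√((Cω)² + λ²) = √((1.05)² + 9.720²) = 9.78 W/(m²·K).
F₀ = A × √((Cω)²+λ²) = 3.897 × 9.78 = 38.1 W/m².

38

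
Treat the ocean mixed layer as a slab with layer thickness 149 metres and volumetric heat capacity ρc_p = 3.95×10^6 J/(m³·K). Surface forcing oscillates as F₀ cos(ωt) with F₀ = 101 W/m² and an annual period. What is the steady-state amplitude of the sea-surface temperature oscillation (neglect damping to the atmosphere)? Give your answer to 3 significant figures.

0.861 K

Areal heat capacity C = ρc_p × D = 3.95×10^6 × 149 = 5.89×10^8 J/(m^2 K).
Angular frequency ω = 2π / T = 2π / 3.15×10^7 s = 1.99×10^-7 s⁻¹.
Cω = 5.89×10^8 × 1.99×10^-7 = 117 W/(m²·K).
Amplitude A = F₀ / (Cω) = 101 / 117 = 0.861 K.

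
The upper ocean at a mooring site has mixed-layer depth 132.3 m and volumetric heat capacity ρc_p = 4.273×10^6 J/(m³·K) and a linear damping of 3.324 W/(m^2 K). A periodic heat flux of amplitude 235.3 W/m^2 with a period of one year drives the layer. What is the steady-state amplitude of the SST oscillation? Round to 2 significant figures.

2.1 K

Areal heat capacity C = ρc_p × D = 4.273×10^6 × 132.3 = 5.65×10^8 J/(m^2 K).
Angular frequency ω = 2π / T = 2π / 3.15×10^7 s = 1.99×10^-7 s⁻¹.
√((Cω)² + λ²) = √((113)² + 3.324²) = 113 W/(m²·K).
Amplitude A = F₀ / √((Cω)²+λ²) = 235.3 / 113 = 2.09 K.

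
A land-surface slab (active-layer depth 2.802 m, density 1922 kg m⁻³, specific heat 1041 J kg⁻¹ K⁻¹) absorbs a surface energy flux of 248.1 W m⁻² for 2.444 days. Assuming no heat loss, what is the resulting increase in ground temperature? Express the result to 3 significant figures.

Areal heat capacity C = ρ c_p D = 1922 × 1041 × 2.802 = 5.61×10^6 J/(m^2 K).
Net heat input Q = F Δt = 248.1 × (2.444 days × 86400 s/day) = 5.24×10^7 J/m².
ΔT = Q / C = 5.24×10^7 / 5.61×10^6 = 9.34 K.

9.34 K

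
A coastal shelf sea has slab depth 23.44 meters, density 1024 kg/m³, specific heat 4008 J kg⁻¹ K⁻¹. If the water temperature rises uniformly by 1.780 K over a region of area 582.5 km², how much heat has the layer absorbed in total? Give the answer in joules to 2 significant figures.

Areal heat capacity C = ρ c_p D = 1024 × 4008 × 23.44 = 9.62×10^7 J/(m²·K).
Heat per unit area: q = C ΔT = 9.62×10^7 × 1.780 = 1.71×10^8 J/m².
Total heat: Q = q × A = 1.71×10^8 × (582.5 × 10⁶ m²) = 9.97×10^16 J.

1.0×10^17 J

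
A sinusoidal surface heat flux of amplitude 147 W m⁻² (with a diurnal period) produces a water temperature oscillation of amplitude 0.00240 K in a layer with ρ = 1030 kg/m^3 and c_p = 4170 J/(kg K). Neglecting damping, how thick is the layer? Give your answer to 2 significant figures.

ω = 2π / 86400 s = 7.27×10^-5 s⁻¹.
Required C = F₀ / (A ω) = 147 / (0.00240 × 7.27×10^-5) = 8.42×10^8 J/(m²·K).
D = C / (ρ c_p) = 8.42×10^8 / (1030 × 4170) = 196 m.

200 m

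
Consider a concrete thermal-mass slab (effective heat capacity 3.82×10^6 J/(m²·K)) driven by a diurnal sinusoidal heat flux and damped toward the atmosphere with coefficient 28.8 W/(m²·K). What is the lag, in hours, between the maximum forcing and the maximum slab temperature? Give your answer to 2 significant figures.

5.6 hours

Areal heat capacity C = 3.82×10^6 J/(m²·K) (given).
ω = 2π / 86400 s = 7.27×10^-5 s⁻¹.
Phase lag φ = arctan(Cω/λ) = arctan(278/28.8) = 1.47 rad.
Time lag = φ / ω = 1.47 / 7.27×10^-5 = 20200 s = 5.61 hours.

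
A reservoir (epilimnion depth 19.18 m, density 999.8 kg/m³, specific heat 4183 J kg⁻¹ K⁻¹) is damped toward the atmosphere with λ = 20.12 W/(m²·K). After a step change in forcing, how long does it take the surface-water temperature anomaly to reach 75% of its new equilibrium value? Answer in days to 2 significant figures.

64 days

Areal heat capacity C = ρ c_p D = 999.8 × 4183 × 19.18 = 8.02×10^7 J/(m²·K).
τ = C / λ = 8.02×10^7 / 20.12 = 3.99×10^6 s.
Fraction reached: 1 − e^(−t/τ) = 0.75 ⇒ t = −τ ln(1 − 0.75) = τ × 1.39.
t = 5.53×10^6 s = 64.0 days.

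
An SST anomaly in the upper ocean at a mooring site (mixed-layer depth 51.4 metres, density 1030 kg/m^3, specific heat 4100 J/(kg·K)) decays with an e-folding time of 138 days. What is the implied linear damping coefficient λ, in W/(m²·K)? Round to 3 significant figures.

Areal heat capacity C = ρ c_p D = 1030 × 4100 × 51.4 = 2.17×10^8 J m⁻² K⁻¹.
τ = 138 days = 1.19×10^7 s.
λ = C / τ = 2.17×10^8 / 1.19×10^7 = 18.2 W/(m²·K).

18.2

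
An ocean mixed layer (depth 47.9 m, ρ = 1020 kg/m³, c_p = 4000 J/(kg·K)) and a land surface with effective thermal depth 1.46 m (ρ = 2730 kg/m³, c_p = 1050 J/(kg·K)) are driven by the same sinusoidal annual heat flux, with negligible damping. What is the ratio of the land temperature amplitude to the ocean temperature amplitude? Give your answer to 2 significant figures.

47

C_ocean = 1020 × 4000 × 47.9 = 1.95×10^8 J/(m²·K).
C_land = 2730 × 1050 × 1.46 = 4.19×10^6 J/(m²·K).
Undamped amplitude ∝ 1/C, so A_land/A_ocean = C_ocean/C_land = 46.7.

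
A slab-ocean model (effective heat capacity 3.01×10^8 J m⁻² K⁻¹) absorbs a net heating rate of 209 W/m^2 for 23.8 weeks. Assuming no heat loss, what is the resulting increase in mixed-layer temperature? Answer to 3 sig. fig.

9.99 K

Areal heat capacity C = 3.01×10^8 J m⁻² K⁻¹ (given).
Net heat input Q = F Δt = 209 × (23.8 weeks × 6.048×10^5 s/week) = 3.01×10^9 J/m².
ΔT = Q / C = 3.01×10^9 / 3.01×10^8 = 9.99 K.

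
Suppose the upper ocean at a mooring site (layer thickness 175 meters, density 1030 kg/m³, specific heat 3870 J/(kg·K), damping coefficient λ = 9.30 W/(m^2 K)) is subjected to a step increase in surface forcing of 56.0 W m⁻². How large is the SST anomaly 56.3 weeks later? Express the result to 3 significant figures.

2.20 K

Areal heat capacity C = ρ c_p D = 1030 × 3870 × 175 = 6.98×10^8 J m⁻² K⁻¹.
τ = C / λ = 6.98×10^8 / 9.30 = 7.50×10^7 s.
Equilibrium anomaly ΔT_eq = F / λ = 56.0 / 9.30 = 6.02 K.
t = 56.3 weeks = 3.41×10^7 s, so t/τ = 0.454.
ΔT(t) = ΔT_eq (1 − e^(−t/τ)) = 6.02 × (1 − e^−0.454) = 2.20 K.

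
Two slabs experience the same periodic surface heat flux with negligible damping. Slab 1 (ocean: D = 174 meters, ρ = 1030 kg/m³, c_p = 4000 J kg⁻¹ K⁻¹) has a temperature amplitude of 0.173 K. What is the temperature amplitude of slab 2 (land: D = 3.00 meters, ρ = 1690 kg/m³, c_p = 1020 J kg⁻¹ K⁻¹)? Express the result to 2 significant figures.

24 K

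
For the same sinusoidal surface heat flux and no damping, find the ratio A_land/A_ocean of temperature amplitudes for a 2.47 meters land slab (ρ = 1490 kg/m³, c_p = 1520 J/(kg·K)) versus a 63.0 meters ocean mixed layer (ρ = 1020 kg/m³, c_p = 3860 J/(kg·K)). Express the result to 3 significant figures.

44.3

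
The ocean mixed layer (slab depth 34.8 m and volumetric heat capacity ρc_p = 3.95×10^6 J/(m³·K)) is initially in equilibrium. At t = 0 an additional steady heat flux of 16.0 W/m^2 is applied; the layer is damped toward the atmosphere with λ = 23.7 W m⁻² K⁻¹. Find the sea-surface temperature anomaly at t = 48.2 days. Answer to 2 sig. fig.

0.35 K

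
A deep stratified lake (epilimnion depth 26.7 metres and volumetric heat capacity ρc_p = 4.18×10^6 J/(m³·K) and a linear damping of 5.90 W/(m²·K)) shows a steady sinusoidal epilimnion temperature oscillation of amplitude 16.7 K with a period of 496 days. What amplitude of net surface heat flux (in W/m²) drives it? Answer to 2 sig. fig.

Areal heat capacity C = ρc_p × D = 4.18×10^6 × 26.7 = 1.12×10^8 J m⁻² K⁻¹.
ω = 2π / 4.29×10^7 s = 1.47×10^-7 s⁻¹.
√((Cω)² + λ²) = √((16.4)² + 5.90²) = 17.4 W/(m²·K).
F₀ = A × √((Cω)²+λ²) = 16.7 × 17.4 = 290 W/m².

290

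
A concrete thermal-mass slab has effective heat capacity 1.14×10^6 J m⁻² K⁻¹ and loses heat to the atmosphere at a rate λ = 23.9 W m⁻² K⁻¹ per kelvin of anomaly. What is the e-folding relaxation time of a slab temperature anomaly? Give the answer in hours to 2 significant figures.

13 hours

Areal heat capacity C = 1.14×10^6 J m⁻² K⁻¹ (given).
Relaxation time τ = C / λ = 1.14×10^6 / 23.9 = 47700 s.
In hours: 47700 s / (3600 s/hour) = 13.2 hours.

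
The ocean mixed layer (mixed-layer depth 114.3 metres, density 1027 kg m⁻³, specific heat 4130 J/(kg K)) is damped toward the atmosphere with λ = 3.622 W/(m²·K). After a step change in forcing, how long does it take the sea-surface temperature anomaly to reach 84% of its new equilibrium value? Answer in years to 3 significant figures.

Areal heat capacity C = ρ c_p D = 1027 × 4130 × 114.3 = 4.85×10^8 J/(m²·K).
τ = C / λ = 4.85×10^8 / 3.622 = 1.34×10^8 s.
Fraction reached: 1 − e^(−t/τ) = 0.84 ⇒ t = −τ ln(1 − 0.84) = τ × 1.83.
t = 2.45×10^8 s = 7.77 years.

7.77 years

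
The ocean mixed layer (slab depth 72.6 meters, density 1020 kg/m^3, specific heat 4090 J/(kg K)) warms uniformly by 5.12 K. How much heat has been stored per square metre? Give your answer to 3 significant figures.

Areal heat capacity C = ρ c_p D = 1020 × 4090 × 72.6 = 3.03×10^8 J/(m^2 K).
ΔQ = C ΔT = 3.03×10^8 × 5.12 = 1.55×10^9 J/m².

1.55×10^9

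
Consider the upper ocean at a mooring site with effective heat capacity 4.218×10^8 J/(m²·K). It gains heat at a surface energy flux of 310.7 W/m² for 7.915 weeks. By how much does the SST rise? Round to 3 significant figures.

Areal heat capacity C = 4.218×10^8 J/(m²·K) (given).
Net heat input Q = F Δt = 310.7 × (7.915 weeks × 6.048×10^5 s/week) = 1.49×10^9 J/m².
ΔT = Q / C = 1.49×10^9 / 4.22×10^8 = 3.53 K.

3.53 K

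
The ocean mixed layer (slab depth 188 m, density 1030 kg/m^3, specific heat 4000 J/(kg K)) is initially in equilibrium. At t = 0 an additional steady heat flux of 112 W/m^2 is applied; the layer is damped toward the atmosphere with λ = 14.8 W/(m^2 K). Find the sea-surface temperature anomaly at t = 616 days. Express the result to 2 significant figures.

Areal heat capacity C = ρ c_p D = 1030 × 4000 × 188 = 7.75×10^8 J m⁻² K⁻¹.
τ = C / λ = 7.75×10^8 / 14.8 = 5.23×10^7 s.
Equilibrium anomaly ΔT_eq = F / λ = 112 / 14.8 = 7.57 K.
t = 616 days = 5.32×10^7 s, so t/τ = 1.02.
ΔT(t) = ΔT_eq (1 − e^(−t/τ)) = 7.57 × (1 − e^−1.02) = 4.83 K.

4.8 K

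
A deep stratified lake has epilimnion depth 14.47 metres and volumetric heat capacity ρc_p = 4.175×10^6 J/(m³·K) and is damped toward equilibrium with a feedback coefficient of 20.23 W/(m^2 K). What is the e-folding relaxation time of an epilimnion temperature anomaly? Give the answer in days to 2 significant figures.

Areal heat capacity C = ρc_p × D = 4.175×10^6 × 14.47 = 6.04×10^7 J/(m²·K).
Relaxation time τ = C / λ = 6.04×10^7 / 20.23 = 2.99×10^6 s.
In days: 2.99×10^6 s / (86400 s/day) = 34.6 days.

35 days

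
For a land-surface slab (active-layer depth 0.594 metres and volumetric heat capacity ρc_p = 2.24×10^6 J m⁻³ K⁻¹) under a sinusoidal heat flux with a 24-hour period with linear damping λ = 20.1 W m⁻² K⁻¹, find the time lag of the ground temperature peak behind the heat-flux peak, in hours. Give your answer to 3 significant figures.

5.22 hours

Areal heat capacity C = ρc_p × D = 2.24×10^6 × 0.594 = 1.33×10^6 J/(m^2 K).
ω = 2π / 86400 s = 7.27×10^-5 s⁻¹.
Phase lag φ = arctan(Cω/λ) = arctan(96.8/20.1) = 1.37 rad.
Time lag = φ / ω = 1.37 / 7.27×10^-5 = 18800 s = 5.22 hours.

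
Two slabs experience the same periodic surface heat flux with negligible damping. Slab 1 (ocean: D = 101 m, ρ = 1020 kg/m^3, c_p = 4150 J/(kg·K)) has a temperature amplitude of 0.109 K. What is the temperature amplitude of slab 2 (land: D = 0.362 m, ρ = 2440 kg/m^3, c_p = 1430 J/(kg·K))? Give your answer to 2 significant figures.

C_ocean = 4.28×10^8 J/(m²·K); C_land = 1.26×10^6 J/(m²·K).
A ∝ 1/C ⇒ A_land = A_ocean × C_ocean/C_land = 0.109 × 338 = 36.9 K.

37 K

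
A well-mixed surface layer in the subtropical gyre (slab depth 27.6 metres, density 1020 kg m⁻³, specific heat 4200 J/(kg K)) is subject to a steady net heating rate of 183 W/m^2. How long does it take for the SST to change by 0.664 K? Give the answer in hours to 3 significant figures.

119 hours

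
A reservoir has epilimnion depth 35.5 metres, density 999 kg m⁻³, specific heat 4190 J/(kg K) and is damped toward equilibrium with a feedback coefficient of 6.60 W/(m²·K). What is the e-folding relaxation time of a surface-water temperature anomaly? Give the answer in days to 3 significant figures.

Areal heat capacity C = ρ c_p D = 999 × 4190 × 35.5 = 1.49×10^8 J/(m²·K).
Relaxation time τ = C / λ = 1.49×10^8 / 6.60 = 2.25×10^7 s.
In days: 2.25×10^7 s / (86400 s/day) = 261 days.

261 days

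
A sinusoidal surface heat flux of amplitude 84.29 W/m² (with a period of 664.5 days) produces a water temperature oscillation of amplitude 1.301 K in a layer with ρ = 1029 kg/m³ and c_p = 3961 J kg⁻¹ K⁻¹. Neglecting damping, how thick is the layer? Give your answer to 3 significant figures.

ω = 2π / 5.74×10^7 s = 1.09×10^-7 s⁻¹.
Required C = F₀ / (A ω) = 84.29 / (1.301 × 1.09×10^-7) = 5.92×10^8 J/(m²·K).
D = C / (ρ c_p) = 5.92×10^8 / (1029 × 3961) = 145 m.

145 m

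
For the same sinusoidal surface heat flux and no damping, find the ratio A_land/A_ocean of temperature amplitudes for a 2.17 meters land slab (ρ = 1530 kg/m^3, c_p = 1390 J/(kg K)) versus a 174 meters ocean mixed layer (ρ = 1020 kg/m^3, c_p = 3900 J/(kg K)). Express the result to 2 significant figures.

150

C_ocean = 1020 × 3900 × 174 = 6.92×10^8 J/(m²·K).
C_land = 1530 × 1390 × 2.17 = 4.61×10^6 J/(m²·K).
Undamped amplitude ∝ 1/C, so A_land/A_ocean = C_ocean/C_land = 150.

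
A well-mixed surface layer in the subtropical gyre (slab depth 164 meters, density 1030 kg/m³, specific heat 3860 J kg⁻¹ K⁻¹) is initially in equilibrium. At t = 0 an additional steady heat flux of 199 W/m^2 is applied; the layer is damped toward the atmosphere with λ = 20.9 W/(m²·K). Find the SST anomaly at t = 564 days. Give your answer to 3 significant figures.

7.52 K

Areal heat capacity C = ρ c_p D = 1030 × 3860 × 164 = 6.52×10^8 J m⁻² K⁻¹.
τ = C / λ = 6.52×10^8 / 20.9 = 3.12×10^7 s.
Equilibrium anomaly ΔT_eq = F / λ = 199 / 20.9 = 9.52 K.
t = 564 days = 4.87×10^7 s, so t/τ = 1.56.
ΔT(t) = ΔT_eq (1 − e^(−t/τ)) = 9.52 × (1 − e^−1.56) = 7.52 K.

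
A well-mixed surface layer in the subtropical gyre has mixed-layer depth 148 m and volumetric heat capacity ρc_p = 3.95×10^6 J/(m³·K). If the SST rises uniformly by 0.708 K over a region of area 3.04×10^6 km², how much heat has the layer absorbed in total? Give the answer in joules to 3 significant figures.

Areal heat capacity C = ρc_p × D = 3.95×10^6 × 148 = 5.85×10^8 J/(m²·K).
Heat per unit area: q = C ΔT = 5.85×10^8 × 0.708 = 4.14×10^8 J/m².
Total heat: Q = q × A = 4.14×10^8 × (3.04×10^6 × 10⁶ m²) = 1.26×10^21 J.

1.26×10^21 J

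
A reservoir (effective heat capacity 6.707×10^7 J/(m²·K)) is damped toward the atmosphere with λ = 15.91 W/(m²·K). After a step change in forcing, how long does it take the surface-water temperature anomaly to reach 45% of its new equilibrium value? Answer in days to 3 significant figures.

Areal heat capacity C = 6.707×10^7 J/(m²·K) (given).
τ = C / λ = 6.71×10^7 / 15.91 = 4.22×10^6 s.
Fraction reached: 1 − e^(−t/τ) = 0.45 ⇒ t = −τ ln(1 − 0.45) = τ × 0.598.
t = 2.52×10^6 s = 29.2 days.

29.2 days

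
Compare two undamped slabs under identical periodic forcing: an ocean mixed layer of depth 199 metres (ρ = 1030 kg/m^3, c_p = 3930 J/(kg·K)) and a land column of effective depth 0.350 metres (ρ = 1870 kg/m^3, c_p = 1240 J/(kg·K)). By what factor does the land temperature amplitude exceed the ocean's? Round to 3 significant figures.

993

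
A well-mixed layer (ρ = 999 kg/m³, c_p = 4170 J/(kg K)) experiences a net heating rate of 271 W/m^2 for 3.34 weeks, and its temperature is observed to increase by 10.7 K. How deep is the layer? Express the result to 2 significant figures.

12 m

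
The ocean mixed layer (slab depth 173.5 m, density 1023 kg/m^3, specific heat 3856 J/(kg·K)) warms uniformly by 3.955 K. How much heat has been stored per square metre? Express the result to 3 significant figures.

Areal heat capacity C = ρ c_p D = 1023 × 3856 × 173.5 = 6.84×10^8 J/(m²·K).
ΔQ = C ΔT = 6.84×10^8 × 3.955 = 2.71×10^9 J/m².

2.71×10^9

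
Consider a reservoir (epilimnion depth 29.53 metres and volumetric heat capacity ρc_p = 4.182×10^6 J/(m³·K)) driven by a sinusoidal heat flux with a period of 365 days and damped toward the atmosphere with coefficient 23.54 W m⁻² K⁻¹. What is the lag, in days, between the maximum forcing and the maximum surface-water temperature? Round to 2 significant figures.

47 days

Areal heat capacity C = ρc_p × D = 4.182×10^6 × 29.53 = 1.23×10^8 J m⁻² K⁻¹.
ω = 2π / 3.15×10^7 s = 1.99×10^-7 s⁻¹.
Phase lag φ = arctan(Cω/λ) = arctan(24.6/23.54) = 0.808 rad.
Time lag = φ / ω = 0.808 / 1.99×10^-7 = 4.05×10^6 s = 46.9 days.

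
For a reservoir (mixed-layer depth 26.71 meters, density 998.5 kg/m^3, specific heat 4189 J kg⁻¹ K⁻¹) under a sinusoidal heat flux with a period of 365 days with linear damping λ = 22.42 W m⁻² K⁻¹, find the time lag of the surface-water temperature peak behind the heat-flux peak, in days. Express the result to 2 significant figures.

45 days

Areal heat capacity C = ρ c_p D = 998.5 × 4189 × 26.71 = 1.12×10^8 J/(m²·K).
ω = 2π / 3.15×10^7 s = 1.99×10^-7 s⁻¹.
Phase lag φ = arctan(Cω/λ) = arctan(22.3/22.42) = 0.782 rad.
Time lag = φ / ω = 0.782 / 1.99×10^-7 = 3.92×10^6 s = 45.4 days.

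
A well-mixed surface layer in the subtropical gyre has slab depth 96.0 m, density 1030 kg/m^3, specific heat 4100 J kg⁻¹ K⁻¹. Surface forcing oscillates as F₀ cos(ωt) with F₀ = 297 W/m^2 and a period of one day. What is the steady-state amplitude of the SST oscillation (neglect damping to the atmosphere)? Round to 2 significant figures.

Areal heat capacity C = ρ c_p D = 1030 × 4100 × 96.0 = 4.05×10^8 J m⁻² K⁻¹.
Angular frequency ω = 2π / T = 2π / 86400 s = 7.27×10^-5 s⁻¹.
Cω = 4.05×10^8 × 7.27×10^-5 = 29500 W/(m²·K).
Amplitude A = F₀ / (Cω) = 297 / 29500 = 0.0101 K.

0.010 K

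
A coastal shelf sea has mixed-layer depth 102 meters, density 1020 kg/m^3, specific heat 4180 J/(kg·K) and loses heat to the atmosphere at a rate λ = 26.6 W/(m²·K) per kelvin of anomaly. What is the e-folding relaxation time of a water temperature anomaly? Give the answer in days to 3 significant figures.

Areal heat capacity C = ρ c_p D = 1020 × 4180 × 102 = 4.35×10^8 J m⁻² K⁻¹.
Relaxation time τ = C / λ = 4.35×10^8 / 26.6 = 1.63×10^7 s.
In days: 1.63×10^7 s / (86400 s/day) = 189 days.

189 days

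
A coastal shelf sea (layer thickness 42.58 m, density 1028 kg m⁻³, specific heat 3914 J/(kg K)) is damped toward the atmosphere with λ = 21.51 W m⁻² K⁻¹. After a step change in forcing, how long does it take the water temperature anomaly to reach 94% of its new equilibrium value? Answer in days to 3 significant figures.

259 days

Areal heat capacity C = ρ c_p D = 1028 × 3914 × 42.58 = 1.71×10^8 J m⁻² K⁻¹.
τ = C / λ = 1.71×10^8 / 21.51 = 7.96×10^6 s.
Fraction reached: 1 − e^(−t/τ) = 0.94 ⇒ t = −τ ln(1 − 0.94) = τ × 2.81.
t = 2.24×10^7 s = 259 days.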